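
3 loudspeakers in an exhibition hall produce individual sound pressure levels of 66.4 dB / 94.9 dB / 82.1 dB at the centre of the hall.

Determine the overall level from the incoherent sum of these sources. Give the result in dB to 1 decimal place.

Converting to relative power and adding: 10^(66.4/10) + 10^(94.9/10) + 10^(82.1/10) = 3.257e+09.
Combined level = 10 log₁₀(3.257e+09) = 95.1 dB.

95.1 dB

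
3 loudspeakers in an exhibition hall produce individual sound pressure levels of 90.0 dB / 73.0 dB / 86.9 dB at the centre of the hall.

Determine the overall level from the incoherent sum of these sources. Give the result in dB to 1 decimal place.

91.8 dB

Sum in the linear (power) domain: Σ 10^(Lᵢ/10) = 10^(90.0/10) + 10^(73.0/10) + 10^(86.9/10) = 1.51e+09.
Back to dB: 10·log₁₀ Σ = 91.8 dB.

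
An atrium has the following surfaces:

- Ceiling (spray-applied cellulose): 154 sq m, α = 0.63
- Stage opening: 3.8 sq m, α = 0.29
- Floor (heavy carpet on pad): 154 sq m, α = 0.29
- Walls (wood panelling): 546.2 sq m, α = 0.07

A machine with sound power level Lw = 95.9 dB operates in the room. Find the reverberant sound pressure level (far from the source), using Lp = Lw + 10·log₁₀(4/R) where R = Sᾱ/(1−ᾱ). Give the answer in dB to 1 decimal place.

Σ(Sᵢαᵢ) = 154×0.63 + 3.8×0.29 + 154×0.29 + 546.2×0.07 = 181.016; total area S = 858.0 sq m.
ᾱ = 0.2110, so room constant R = A/(1−ᾱ) = 229.425 sq m.
Lp = 95.9 + 10·log₁₀(4/229.425) = 95.9 + (-17.59) = 78.3 dB.

78.3 dB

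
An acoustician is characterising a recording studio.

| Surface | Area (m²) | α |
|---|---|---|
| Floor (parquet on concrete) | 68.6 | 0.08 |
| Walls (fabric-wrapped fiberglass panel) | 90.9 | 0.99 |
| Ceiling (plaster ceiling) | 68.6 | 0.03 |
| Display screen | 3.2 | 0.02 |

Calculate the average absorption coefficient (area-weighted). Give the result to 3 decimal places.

0.422

S = Σ Sᵢ = 68.6 + 90.9 + 68.6 + 3.2 = 231.3 m².
Weighted sum Σ Sα = 97.601.
ᾱ = 97.601 / 231.3 = 0.422.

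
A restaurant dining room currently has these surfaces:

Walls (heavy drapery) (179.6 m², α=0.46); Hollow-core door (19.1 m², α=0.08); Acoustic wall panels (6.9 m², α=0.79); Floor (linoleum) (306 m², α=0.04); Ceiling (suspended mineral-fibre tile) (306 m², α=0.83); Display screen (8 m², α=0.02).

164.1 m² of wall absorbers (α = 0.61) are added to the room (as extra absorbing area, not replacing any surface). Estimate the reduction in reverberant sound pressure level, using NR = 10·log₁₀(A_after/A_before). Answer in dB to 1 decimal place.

1.1 dB

Summing Sᵢαᵢ: 82.616 + 1.528 + 5.451 + 12.240 + 253.980 + 0.160 → A_before = 355.975 sabins.
Treatment contributes 164.1·0.61 = 100.101 sabins.
A_after = 355.975 + 100.101 = 456.076 sabins.
Reduction = 10 log₁₀(A_after/A_before) = 10 log₁₀(1.2812) = 1.1 dB.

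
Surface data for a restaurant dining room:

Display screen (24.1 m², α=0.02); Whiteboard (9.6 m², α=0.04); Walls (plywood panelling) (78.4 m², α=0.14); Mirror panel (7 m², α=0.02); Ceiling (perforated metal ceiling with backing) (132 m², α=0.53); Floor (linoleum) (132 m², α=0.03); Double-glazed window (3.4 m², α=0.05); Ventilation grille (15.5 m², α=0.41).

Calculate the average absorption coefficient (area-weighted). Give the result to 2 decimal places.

Total surface area S = 402.0 m².
Weighted sum Σ Sα = 92.427.
ᾱ = 92.427 / 402.0 = 0.23.

0.23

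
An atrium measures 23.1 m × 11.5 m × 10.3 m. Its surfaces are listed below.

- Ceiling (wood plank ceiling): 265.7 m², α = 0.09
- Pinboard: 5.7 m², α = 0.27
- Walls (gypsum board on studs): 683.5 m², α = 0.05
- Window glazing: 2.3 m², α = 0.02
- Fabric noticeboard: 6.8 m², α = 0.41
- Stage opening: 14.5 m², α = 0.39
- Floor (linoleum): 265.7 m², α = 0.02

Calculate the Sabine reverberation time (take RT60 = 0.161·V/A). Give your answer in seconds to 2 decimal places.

6.00 s

Equivalent absorption area: A = 265.7·0.09 + 5.7·0.27 + 683.5·0.05 + 2.3·0.02 + 6.8·0.41 + 14.5·0.39 + 265.7·0.02 = 73.430 m².
Room volume: 2736.195 m³.
Sabine: RT60 = 0.161 × 2736.195 / 73.430 = 6.00 s.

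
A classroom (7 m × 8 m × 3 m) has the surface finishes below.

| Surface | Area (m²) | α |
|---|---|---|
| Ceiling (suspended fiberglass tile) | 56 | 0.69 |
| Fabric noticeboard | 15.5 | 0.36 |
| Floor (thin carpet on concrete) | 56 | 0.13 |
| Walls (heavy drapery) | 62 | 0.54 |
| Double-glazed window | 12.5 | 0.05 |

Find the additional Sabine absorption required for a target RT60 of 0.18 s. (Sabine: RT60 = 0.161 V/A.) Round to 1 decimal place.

Summing Sᵢαᵢ: 38.640 + 5.580 + 7.280 + 33.480 + 0.625 → A₁ = 85.605 sabins.
Target A₂ = 0.161·168/0.18 = 150.267 sabins (V = 168 m³).
Additional absorption ΔA = 150.267 − 85.605 = 64.7 sabins.

64.7 sabins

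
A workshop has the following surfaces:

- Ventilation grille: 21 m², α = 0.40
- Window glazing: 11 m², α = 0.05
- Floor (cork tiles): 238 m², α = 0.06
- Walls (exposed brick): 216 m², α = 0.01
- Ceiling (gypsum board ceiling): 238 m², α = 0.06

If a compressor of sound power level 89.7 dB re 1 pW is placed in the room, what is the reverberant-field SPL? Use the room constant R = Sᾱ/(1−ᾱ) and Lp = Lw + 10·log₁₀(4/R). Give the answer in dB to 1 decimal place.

79.5 dB

Σ(Sᵢαᵢ) = 21×0.40 + 11×0.05 + 238×0.06 + 216×0.01 + 238×0.06 = 39.670; total area S = 724.0 m².
ᾱ = 39.670/724.0 = 0.0548; R = Sᾱ/(1−ᾱ) = 39.670/(1−0.0548) = 41.970 m².
Lp = Lw + 10 log₁₀(4/R) = 89.7 -10.21 = 79.5 dB.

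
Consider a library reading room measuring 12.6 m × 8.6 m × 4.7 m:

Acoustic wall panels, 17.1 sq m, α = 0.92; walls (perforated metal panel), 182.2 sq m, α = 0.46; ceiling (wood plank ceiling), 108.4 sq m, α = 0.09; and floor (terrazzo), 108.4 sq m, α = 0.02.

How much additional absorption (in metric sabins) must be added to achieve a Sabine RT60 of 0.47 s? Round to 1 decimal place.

Equivalent absorption area: A₁ = 17.1*0.92 + 182.2*0.46 + 108.4*0.09 + 108.4*0.02 = 111.468 sq m.
V = 509.292 m³. Required absorption A₂ = 0.161 × 509.292 / 0.47 = 174.460 sabins.
ΔA = A₂ − A₁ = 174.460 − 111.468 = 63.0 sabins.

63.0 sabins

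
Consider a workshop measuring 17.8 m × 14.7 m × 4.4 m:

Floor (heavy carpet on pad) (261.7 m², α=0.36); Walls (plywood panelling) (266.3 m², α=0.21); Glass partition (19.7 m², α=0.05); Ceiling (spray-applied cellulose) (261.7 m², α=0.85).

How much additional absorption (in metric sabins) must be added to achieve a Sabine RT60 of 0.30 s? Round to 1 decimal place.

244.3 sabins

Total absorption A₁ = 261.7*0.36 + 266.3*0.21 + 19.7*0.05 + 261.7*0.85
  = 94.212 + 55.923 + 0.985 + 222.445 = 373.565 m² sabins.
V = 1151.304 m³. Required absorption A₂ = 0.161 × 1151.304 / 0.30 = 617.866 sabins.
Shortfall: 617.866 − 373.565 = 244.3 sabins.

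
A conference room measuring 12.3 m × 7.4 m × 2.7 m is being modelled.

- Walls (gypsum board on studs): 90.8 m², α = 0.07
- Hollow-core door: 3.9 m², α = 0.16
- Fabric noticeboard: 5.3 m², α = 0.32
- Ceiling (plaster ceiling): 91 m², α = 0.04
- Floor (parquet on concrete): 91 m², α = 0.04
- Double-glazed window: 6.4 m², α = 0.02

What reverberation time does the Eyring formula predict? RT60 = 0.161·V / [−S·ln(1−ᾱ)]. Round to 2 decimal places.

S = Σ Sᵢ = 288.4 m².
Σ(Sᵢαᵢ) = 90.8·0.07 + 3.9·0.16 + 5.3·0.32 + 91·0.04 + 91·0.04 + 6.4·0.02 = 16.084.
ᾱ = 16.084 / 288.4 = 0.0558.
−S·ln(1−ᾱ) = −288.4 × ln(1 − 0.0558) = 16.559.
V = 12.3 × 7.4 × 2.7 = 245.754 m³.
T = 0.161·V/[−S·ln(1−ᾱ)] = 0.161·245.754/16.559 = 2.39 s.

2.39 seconds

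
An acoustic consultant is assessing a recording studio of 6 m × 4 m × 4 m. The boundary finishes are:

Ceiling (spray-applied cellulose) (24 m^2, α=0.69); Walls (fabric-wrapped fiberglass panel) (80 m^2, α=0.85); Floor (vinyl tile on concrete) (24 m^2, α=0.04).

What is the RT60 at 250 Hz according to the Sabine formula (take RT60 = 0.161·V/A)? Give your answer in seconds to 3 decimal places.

0.181 s

A = Σ Sᵢαᵢ = 24*0.69 + 80*0.85 + 24*0.04 = 85.520 sabins.
Room volume: 96 m³.
T = 0.161 V/A = 0.161·96/85.520 = 0.181 s.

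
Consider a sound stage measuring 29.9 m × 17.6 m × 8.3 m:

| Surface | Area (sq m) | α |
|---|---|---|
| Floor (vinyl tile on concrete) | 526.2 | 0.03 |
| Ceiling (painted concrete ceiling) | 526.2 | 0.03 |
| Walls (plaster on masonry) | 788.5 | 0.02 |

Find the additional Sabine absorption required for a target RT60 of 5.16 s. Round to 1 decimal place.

88.9 sabins

Summing Sᵢαᵢ: 15.786 + 15.786 + 15.770 → A₁ = 47.342 sabins.
For T = 5.16 s, need A₂ = 0.161·V/T = 0.161·4367.792/5.16 = 136.282 sabins.
Additional absorption ΔA = 136.282 − 47.342 = 88.9 sabins.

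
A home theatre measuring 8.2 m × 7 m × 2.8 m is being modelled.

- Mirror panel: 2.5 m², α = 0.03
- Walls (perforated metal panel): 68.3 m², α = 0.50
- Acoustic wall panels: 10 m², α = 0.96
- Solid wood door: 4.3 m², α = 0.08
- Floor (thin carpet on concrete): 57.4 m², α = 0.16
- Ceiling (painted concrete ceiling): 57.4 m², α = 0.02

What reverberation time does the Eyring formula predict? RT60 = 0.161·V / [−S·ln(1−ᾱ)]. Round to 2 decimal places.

0.41 sec

Total surface area S = 2.5 + 68.3 + 10 + 4.3 + 57.4 + 57.4 = 199.9 m².
Σ(Sᵢαᵢ) = 2.5×0.03 + 68.3×0.50 + 10×0.96 + 4.3×0.08 + 57.4×0.16 + 57.4×0.02 = 54.501.
ᾱ = 54.501 / 199.9 = 0.2726.
Eyring denominator: −S ln(1−ᾱ) = 63.624.
V = 8.2 × 7 × 2.8 = 160.72 m³.
RT60 = 0.161 × 160.72 / 63.624 = 0.41 s.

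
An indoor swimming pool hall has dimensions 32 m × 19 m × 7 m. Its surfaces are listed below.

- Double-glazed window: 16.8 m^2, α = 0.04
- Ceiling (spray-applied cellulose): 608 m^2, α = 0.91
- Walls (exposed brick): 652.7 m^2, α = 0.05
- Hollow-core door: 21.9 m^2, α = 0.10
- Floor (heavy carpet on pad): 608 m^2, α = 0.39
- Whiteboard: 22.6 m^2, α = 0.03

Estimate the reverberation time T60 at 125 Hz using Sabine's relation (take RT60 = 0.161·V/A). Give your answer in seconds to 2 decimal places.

Summing Sᵢαᵢ: 0.672 + 553.280 + 32.635 + 2.190 + 237.120 + 0.678 → A = 826.575 sabins.
Volume V = 32 × 19 × 7 = 4256 m³.
Sabine: RT60 = 0.161 × 4256 / 826.575 = 0.83 s.

0.83 sec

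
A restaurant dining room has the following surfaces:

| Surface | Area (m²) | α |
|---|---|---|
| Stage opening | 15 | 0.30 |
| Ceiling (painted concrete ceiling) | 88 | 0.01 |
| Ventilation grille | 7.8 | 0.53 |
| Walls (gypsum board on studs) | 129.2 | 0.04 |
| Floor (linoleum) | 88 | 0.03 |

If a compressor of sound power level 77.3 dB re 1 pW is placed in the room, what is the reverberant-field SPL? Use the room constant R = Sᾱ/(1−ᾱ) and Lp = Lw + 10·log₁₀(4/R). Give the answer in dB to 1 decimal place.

70.7 dB

Σ(Sᵢαᵢ) = 15·0.30 + 88·0.01 + 7.8·0.53 + 129.2·0.04 + 88·0.03 = 17.322; total area S = 328.0 m².
ᾱ = 17.322/328.0 = 0.0528; R = Sᾱ/(1−ᾱ) = 17.322/(1−0.0528) = 18.288 m².
Lp = 77.3 + 10·log₁₀(4/18.288) = 77.3 + (-6.60) = 70.7 dB.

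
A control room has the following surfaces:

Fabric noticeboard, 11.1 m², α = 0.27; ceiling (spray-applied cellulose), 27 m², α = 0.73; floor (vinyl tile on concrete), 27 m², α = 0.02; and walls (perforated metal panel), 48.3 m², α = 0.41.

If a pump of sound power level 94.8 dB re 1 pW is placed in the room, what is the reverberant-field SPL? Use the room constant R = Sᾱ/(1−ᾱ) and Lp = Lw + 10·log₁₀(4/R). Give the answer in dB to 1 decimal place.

A = 43.050 sabins; S = 113.4 m².
ᾱ = 43.050/113.4 = 0.3796; R = Sᾱ/(1−ᾱ) = 43.050/(1−0.3796) = 69.391 m².
Lp = Lw + 10 log₁₀(4/R) = 94.8 -12.39 = 82.4 dB.

82.4 dB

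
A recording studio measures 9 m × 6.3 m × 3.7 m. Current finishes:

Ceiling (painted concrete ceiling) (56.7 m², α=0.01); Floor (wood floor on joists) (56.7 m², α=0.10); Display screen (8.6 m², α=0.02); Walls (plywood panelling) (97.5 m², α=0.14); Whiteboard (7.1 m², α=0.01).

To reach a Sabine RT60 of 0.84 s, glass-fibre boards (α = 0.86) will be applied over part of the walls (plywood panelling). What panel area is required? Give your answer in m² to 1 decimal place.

27.9

Summing Sᵢαᵢ: 0.567 + 5.670 + 0.172 + 13.650 + 0.071 → A₁ = 20.130 sabins.
Required A₂ = 0.161·209.79/0.84 = 40.210 sabins.
Absorption to add: 40.210 − 20.130 = 20.080 sabins.
Each m² of panel replacing the walls (plywood panelling) adds (0.86 − 0.14) = 0.72 sabins.
Panel area = 20.080 / 0.72 = 27.9 m².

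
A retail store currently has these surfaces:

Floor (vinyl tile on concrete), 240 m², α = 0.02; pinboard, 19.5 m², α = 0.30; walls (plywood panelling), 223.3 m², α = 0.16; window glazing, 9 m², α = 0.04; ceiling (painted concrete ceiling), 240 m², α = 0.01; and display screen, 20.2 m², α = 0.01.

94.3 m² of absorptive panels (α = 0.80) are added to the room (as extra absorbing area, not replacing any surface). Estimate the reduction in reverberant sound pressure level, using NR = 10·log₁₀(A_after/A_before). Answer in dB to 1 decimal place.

Summing Sᵢαᵢ: 4.800 + 5.850 + 35.728 + 0.360 + 2.400 + 0.202 → A_before = 49.340 sabins.
Treatment contributes 94.3·0.80 = 75.440 sabins.
A_after = 49.340 + 75.440 = 124.780 sabins.
Reduction = 10 log₁₀(A_after/A_before) = 10 log₁₀(2.5290) = 4.0 dB.

4.0 dB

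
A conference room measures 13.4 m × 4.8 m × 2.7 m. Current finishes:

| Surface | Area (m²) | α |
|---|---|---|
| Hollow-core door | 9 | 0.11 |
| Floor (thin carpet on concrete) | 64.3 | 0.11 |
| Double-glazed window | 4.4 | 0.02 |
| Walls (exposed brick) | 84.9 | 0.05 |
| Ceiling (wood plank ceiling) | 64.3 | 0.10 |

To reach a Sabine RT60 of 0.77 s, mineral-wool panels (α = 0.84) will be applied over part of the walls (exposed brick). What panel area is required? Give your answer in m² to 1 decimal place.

A₁ = Σ Sᵢαᵢ = 9·0.11 + 64.3·0.11 + 4.4·0.02 + 84.9·0.05 + 64.3·0.10 = 18.826 sabins.
Required A₂ = 0.161·173.664/0.77 = 36.312 sabins.
Absorption to add: 36.312 − 18.826 = 17.486 sabins.
Each m² of panel replacing the walls (exposed brick) adds (0.84 − 0.05) = 0.79 sabins.
Area = ΔA/Δα = 17.486/0.79 = 22.1 m².

22.1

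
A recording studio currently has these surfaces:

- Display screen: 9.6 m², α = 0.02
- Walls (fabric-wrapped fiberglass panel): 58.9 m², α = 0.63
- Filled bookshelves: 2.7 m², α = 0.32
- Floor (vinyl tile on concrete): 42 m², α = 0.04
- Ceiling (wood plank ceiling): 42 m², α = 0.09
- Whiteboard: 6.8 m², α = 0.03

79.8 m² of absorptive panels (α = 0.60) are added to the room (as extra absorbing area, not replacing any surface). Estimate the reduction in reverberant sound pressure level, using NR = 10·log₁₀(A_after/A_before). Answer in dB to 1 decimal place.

3.2 dB

Summing Sᵢαᵢ: 0.192 + 37.107 + 0.864 + 1.680 + 3.780 + 0.204 → A_before = 43.827 sabins.
Added absorption = 79.8 × 0.60 = 47.880 sabins.
New total A_after = 91.707 sabins.
NR = 10·log₁₀(91.707/43.827) = 3.2 dB.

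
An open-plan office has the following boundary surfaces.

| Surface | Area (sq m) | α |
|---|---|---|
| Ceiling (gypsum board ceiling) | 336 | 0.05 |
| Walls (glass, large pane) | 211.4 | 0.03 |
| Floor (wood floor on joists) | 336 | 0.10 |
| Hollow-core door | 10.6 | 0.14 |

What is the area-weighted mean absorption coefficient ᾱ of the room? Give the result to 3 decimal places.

0.065

S = Σ Sᵢ = 336 + 211.4 + 336 + 10.6 = 894.0 sq m.
Weighted sum Σ Sα = 58.226.
ᾱ = A/S = 0.065.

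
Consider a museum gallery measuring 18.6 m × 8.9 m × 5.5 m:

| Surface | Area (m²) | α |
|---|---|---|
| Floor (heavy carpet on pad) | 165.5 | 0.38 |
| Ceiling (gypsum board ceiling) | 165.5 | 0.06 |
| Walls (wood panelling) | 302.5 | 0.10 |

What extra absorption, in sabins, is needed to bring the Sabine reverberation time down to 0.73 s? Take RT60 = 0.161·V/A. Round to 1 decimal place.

97.7 sabins

Summing Sᵢαᵢ: 62.890 + 9.930 + 30.250 → A₁ = 103.070 sabins.
V = 910.47 m³. Required absorption A₂ = 0.161 × 910.47 / 0.73 = 200.802 sabins.
Shortfall: 200.802 − 103.070 = 97.7 sabins.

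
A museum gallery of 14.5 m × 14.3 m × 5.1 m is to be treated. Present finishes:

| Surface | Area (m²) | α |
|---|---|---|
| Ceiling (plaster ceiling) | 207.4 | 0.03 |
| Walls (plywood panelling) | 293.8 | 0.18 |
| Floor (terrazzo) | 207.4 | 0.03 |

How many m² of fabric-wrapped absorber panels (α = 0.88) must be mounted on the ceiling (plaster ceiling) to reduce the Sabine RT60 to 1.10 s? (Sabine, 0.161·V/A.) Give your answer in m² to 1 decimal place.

105.2

A₁ = Σ Sᵢαᵢ = 207.4×0.03 + 293.8×0.18 + 207.4×0.03 = 65.328 sabins.
V = 1057.485 m³. Target absorption A₂ = 0.161 × 1057.485 / 1.10 = 154.777 sabins.
Absorption to add: 154.777 − 65.328 = 89.449 sabins.
Net gain per m²: Δα = 0.88 − 0.03 = 0.85.
Area = ΔA/Δα = 89.449/0.85 = 105.2 m².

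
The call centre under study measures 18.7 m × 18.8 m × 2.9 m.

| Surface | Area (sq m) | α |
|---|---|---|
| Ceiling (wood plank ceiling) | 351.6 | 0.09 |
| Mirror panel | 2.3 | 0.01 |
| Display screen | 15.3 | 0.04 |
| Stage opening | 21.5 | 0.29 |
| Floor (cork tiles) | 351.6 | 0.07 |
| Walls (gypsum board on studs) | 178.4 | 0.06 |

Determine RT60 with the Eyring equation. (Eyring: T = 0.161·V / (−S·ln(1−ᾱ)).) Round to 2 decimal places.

2.13 seconds

S = Σ Sᵢ = 920.7 sq m.
Σ(Sᵢαᵢ) = 351.6·0.09 + 2.3·0.01 + 15.3·0.04 + 21.5·0.29 + 351.6·0.07 + 178.4·0.06 = 73.830.
Mean coefficient ᾱ = A/S = 0.0802.
Eyring denominator: −S ln(1−ᾱ) = 76.970.
V = 18.7 × 18.8 × 2.9 = 1019.524 m³.
T = 0.161·V/[−S·ln(1−ᾱ)] = 0.161·1019.524/76.970 = 2.13 s.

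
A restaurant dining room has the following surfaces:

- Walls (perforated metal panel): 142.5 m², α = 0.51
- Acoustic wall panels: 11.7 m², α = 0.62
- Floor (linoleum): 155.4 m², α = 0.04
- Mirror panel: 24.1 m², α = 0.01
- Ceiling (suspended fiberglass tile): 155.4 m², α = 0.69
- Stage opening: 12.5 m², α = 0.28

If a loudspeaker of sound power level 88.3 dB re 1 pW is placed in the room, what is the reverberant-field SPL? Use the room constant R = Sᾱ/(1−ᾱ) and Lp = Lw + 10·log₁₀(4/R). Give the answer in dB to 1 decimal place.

A = 197.112 sabins; S = 501.6 m².
ᾱ = 197.112/501.6 = 0.3930; R = Sᾱ/(1−ᾱ) = 197.112/(1−0.3930) = 324.731 m².
Lp = 88.3 + 10·log₁₀(4/324.731) = 88.3 + (-19.09) = 69.2 dB.

69.2 dB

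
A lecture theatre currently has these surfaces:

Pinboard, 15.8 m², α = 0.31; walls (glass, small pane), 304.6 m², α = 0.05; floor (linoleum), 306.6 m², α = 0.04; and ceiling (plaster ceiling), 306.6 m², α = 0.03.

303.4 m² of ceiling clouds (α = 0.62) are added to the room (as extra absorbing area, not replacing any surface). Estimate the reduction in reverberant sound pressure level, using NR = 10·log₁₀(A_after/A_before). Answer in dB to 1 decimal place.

7.4 dB

A_before = Σ Sᵢαᵢ = 15.8*0.31 + 304.6*0.05 + 306.6*0.04 + 306.6*0.03 = 41.590 sabins.
Added absorption = 303.4 × 0.62 = 188.108 sabins.
New total A_after = 229.698 sabins.
NR = 10·log₁₀(229.698/41.590) = 7.4 dB.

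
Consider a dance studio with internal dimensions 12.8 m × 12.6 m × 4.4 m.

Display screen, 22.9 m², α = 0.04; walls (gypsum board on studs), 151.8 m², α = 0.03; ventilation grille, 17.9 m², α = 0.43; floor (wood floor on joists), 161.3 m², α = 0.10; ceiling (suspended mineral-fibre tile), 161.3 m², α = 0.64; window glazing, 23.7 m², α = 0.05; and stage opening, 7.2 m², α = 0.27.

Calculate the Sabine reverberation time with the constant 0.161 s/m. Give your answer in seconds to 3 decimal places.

Summing Sᵢαᵢ: 0.916 + 4.554 + 7.697 + 16.130 + 103.232 + 1.185 + 1.944 → A = 135.658 sabins.
Volume V = 12.8 × 12.6 × 4.4 = 709.632 m³.
RT60 = 0.161 · V / A = 0.161 × 709.632 / 135.658 = 0.842 s.

0.842 seconds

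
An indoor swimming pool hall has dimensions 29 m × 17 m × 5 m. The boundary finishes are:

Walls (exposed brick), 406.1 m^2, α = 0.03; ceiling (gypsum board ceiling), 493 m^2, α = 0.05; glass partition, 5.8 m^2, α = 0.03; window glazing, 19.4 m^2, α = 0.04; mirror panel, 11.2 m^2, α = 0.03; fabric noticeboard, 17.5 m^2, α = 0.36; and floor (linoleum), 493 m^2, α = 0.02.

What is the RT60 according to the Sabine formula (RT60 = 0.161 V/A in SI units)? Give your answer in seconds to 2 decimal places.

7.31 sec

Summing Sᵢαᵢ: 12.183 + 24.650 + 0.174 + 0.776 + 0.336 + 6.300 + 9.860 → A = 54.279 sabins.
Room volume: 2465 m³.
RT60 = 0.161 · V / A = 0.161 × 2465 / 54.279 = 7.31 s.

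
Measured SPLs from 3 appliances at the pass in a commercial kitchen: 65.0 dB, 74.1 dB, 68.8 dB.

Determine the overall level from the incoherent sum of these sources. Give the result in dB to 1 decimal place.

75.6 dB

Sum in the linear (power) domain: Σ 10^(Lᵢ/10) = 10^(65.0/10) + 10^(74.1/10) + 10^(68.8/10) = 3.645e+07.
Back to dB: 10·log₁₀ Σ = 75.6 dB.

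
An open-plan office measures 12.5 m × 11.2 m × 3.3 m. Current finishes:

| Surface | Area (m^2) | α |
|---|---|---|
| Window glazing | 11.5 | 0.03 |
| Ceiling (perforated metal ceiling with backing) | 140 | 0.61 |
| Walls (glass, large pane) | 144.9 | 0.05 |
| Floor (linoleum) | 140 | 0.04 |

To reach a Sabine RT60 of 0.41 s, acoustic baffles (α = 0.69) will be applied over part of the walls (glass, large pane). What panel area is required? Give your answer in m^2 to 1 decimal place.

Total absorption A₁ = 11.5*0.03 + 140*0.61 + 144.9*0.05 + 140*0.04
  = 0.345 + 85.400 + 7.245 + 5.600 = 98.590 m^2 sabins.
V = 462 m³. Target absorption A₂ = 0.161 × 462 / 0.41 = 181.420 sabins.
ΔA needed = 181.420 − 98.590 = 82.830 sabins.
Net gain per m^2: Δα = 0.69 − 0.05 = 0.64.
Area = ΔA/Δα = 82.830/0.64 = 129.4 m^2.

129.4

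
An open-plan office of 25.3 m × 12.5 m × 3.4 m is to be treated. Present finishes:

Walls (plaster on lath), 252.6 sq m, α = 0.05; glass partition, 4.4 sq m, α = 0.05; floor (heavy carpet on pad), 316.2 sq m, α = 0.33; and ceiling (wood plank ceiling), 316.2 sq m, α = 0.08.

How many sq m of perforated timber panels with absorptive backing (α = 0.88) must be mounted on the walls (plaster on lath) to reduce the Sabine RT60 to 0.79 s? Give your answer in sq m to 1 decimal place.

Summing Sᵢαᵢ: 12.630 + 0.220 + 104.346 + 25.296 → A₁ = 142.492 sabins.
V = 1075.25 m³. Target absorption A₂ = 0.161 × 1075.25 / 0.79 = 219.133 sabins.
Absorption to add: 219.133 − 142.492 = 76.641 sabins.
Net gain per sq m: Δα = 0.88 − 0.05 = 0.83.
Panel area = 76.641 / 0.83 = 92.3 sq m.

92.3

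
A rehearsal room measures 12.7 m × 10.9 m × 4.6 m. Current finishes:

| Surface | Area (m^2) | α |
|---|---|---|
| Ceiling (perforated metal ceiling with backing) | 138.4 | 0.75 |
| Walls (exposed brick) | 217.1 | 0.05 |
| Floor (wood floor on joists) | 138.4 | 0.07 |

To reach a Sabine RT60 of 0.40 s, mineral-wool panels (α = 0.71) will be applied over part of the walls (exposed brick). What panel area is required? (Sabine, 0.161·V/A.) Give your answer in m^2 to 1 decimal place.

199.9

Summing Sᵢαᵢ: 103.800 + 10.855 + 9.688 → A₁ = 124.343 sabins.
Required A₂ = 0.161·636.778/0.40 = 256.303 sabins.
Absorption to add: 256.303 − 124.343 = 131.960 sabins.
Net gain per m^2: Δα = 0.71 − 0.05 = 0.66.
Panel area = 131.960 / 0.66 = 199.9 m^2.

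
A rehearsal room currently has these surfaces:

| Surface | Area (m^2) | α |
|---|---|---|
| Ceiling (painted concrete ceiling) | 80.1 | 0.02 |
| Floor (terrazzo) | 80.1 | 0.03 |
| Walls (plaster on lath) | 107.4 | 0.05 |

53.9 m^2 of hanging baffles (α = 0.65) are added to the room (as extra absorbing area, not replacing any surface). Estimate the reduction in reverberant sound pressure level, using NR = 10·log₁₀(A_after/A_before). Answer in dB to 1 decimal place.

6.8 dB

Equivalent absorption area: A_before = 80.1*0.02 + 80.1*0.03 + 107.4*0.05 = 9.375 m^2.
Treatment contributes 53.9·0.65 = 35.035 sabins.
New total A_after = 44.410 sabins.
NR = 10·log₁₀(44.410/9.375) = 6.8 dB.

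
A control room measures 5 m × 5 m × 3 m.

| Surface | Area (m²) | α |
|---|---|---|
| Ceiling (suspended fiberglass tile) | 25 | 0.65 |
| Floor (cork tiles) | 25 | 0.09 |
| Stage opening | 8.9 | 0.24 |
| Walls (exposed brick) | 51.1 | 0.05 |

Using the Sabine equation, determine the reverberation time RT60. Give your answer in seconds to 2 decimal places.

0.52 sec

A = Σ Sᵢαᵢ = 25·0.65 + 25·0.09 + 8.9·0.24 + 51.1·0.05 = 23.191 sabins.
Volume V = 5 × 5 × 3 = 75 m³.
Sabine: RT60 = 0.161 × 75 / 23.191 = 0.52 s.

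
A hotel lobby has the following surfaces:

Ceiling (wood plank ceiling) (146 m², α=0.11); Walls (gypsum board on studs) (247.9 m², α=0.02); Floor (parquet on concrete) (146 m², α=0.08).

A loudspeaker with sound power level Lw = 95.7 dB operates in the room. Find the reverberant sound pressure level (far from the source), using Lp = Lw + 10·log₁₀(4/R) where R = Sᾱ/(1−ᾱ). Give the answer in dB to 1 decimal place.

86.3 dB

Σ(Sᵢαᵢ) = 146·0.11 + 247.9·0.02 + 146·0.08 = 32.698; total area S = 539.9 m².
ᾱ = 32.698/539.9 = 0.0606; R = Sᾱ/(1−ᾱ) = 32.698/(1−0.0606) = 34.807 m².
Lp = 95.7 + 10·log₁₀(4/34.807) = 95.7 + (-9.40) = 86.3 dB.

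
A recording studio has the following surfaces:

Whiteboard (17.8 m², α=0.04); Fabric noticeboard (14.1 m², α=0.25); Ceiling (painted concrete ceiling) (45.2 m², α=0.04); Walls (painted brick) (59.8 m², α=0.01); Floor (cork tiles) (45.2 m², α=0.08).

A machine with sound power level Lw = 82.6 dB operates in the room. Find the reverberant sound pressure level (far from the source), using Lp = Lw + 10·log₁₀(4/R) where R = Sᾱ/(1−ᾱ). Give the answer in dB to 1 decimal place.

A = 10.259 sabins; S = 182.1 m².
ᾱ = 10.259/182.1 = 0.0563; R = Sᾱ/(1−ᾱ) = 10.259/(1−0.0563) = 10.871 m².
Lp = Lw + 10 log₁₀(4/R) = 82.6 -4.34 = 78.3 dB.

78.3 dB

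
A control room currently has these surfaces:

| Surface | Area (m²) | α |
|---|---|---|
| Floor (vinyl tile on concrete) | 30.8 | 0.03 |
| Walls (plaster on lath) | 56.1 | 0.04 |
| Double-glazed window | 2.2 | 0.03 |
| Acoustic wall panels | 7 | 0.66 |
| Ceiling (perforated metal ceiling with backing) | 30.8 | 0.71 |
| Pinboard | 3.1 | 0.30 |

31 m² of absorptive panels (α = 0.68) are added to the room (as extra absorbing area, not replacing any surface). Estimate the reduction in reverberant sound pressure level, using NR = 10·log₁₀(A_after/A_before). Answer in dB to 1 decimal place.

Summing Sᵢαᵢ: 0.924 + 2.244 + 0.066 + 4.620 + 21.868 + 0.930 → A_before = 30.652 sabins.
Added absorption = 31 × 0.68 = 21.080 sabins.
A_after = 30.652 + 21.080 = 51.732 sabins.
Reduction = 10 log₁₀(A_after/A_before) = 10 log₁₀(1.6877) = 2.3 dB.

2.3 dB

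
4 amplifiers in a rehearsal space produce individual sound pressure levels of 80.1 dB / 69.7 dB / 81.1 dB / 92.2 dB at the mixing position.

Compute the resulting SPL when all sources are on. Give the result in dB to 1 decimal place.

Σ 10^(Lᵢ/10) = 1.9e+09.
L_total = 10·log₁₀(1.9e+09) = 92.8 dB.

92.8 dB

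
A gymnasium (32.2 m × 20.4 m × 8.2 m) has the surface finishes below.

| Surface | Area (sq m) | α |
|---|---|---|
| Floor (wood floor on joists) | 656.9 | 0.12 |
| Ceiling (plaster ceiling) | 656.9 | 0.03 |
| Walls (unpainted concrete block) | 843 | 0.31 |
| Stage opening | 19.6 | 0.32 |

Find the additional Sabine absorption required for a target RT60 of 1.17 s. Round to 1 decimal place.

Equivalent absorption area: A₁ = 656.9*0.12 + 656.9*0.03 + 843*0.31 + 19.6*0.32 = 366.137 sq m.
V = 5386.416 m³. Required absorption A₂ = 0.161 × 5386.416 / 1.17 = 741.208 sabins.
Additional absorption ΔA = 741.208 − 366.137 = 375.1 sabins.

375.1 sabins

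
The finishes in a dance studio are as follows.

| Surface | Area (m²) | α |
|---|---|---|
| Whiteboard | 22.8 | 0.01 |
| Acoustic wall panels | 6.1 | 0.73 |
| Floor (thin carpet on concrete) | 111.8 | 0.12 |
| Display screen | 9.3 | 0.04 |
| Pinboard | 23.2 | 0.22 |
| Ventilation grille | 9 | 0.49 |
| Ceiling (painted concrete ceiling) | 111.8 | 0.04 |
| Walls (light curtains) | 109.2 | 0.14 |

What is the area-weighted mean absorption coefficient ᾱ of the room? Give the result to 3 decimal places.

0.118

Total surface area S = 403.2 m².
A = 22.8*0.01 + 6.1*0.73 + 111.8*0.12 + 9.3*0.04 + 23.2*0.22 + 9*0.49 + 111.8*0.04 + 109.2*0.14 = 47.743 sabins.
ᾱ = A/S = 0.118.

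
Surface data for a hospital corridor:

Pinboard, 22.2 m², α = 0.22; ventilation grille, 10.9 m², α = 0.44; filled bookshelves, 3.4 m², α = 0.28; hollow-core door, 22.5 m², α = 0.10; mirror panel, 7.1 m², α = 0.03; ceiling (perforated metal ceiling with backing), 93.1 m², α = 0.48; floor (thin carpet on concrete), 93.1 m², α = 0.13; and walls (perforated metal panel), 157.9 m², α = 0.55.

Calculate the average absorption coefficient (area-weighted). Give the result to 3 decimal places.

Total surface area S = 410.2 m².
Σ(Sᵢαᵢ) = 22.2*0.22 + 10.9*0.44 + 3.4*0.28 + 22.5*0.10 + 7.1*0.03 + 93.1*0.48 + 93.1*0.13 + 157.9*0.55 = 156.731.
ᾱ = 156.731 / 410.2 = 0.382.

0.382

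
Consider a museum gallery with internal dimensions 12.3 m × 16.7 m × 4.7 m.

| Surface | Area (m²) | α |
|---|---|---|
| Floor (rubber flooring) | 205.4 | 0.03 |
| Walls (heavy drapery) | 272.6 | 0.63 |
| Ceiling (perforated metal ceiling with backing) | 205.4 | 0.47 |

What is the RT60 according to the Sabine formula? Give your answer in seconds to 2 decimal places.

0.57 sec

Equivalent absorption area: A = 205.4*0.03 + 272.6*0.63 + 205.4*0.47 = 274.438 m².
Volume V = 12.3 × 16.7 × 4.7 = 965.427 m³.
Sabine: RT60 = 0.161 × 965.427 / 274.438 = 0.57 s.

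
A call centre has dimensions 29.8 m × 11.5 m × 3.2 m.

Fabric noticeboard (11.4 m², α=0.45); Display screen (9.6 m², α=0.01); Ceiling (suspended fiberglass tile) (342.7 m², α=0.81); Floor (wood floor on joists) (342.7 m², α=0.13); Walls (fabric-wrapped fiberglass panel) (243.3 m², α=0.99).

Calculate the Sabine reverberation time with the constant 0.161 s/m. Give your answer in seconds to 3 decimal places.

Summing Sᵢαᵢ: 5.130 + 0.096 + 277.587 + 44.551 + 240.867 → A = 568.231 sabins.
Volume V = 29.8 × 11.5 × 3.2 = 1096.64 m³.
RT60 = 0.161 · V / A = 0.161 × 1096.64 / 568.231 = 0.311 s.

0.311 sec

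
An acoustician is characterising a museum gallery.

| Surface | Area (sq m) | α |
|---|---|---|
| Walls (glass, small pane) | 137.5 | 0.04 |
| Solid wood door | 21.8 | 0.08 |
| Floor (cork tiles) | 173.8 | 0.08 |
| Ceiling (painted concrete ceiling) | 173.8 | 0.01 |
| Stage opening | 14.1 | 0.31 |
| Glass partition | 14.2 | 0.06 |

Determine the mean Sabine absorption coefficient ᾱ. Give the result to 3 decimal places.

0.053

Total surface area S = 535.2 sq m.
Σ(Sᵢαᵢ) = 137.5*0.04 + 21.8*0.08 + 173.8*0.08 + 173.8*0.01 + 14.1*0.31 + 14.2*0.06 = 28.109.
ᾱ = A/S = 0.053.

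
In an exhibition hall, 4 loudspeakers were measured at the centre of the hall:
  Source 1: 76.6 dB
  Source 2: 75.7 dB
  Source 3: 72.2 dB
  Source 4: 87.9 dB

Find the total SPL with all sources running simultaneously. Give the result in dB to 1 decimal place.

88.5 dB

Converting to relative power and adding: 10^(76.6/10) + 10^(75.7/10) + 10^(72.2/10) + 10^(87.9/10) = 7.161e+08.
L_total = 10·log₁₀(7.161e+08) = 88.5 dB.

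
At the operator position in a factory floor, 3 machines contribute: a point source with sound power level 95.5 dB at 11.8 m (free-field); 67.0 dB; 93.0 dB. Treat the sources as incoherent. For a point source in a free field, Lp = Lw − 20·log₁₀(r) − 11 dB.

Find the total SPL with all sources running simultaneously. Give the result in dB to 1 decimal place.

Source at 11.8 m: Lp = 95.5 − 20·log₁₀(11.8) − 11 = 63.1 dB.
Converting to relative power and adding: 10^(63.1/10) + 10^(67.0/10) + 10^(93.0/10) = 2.002e+09.
Combined level = 10 log₁₀(2.002e+09) = 93.0 dB.

93.0 dB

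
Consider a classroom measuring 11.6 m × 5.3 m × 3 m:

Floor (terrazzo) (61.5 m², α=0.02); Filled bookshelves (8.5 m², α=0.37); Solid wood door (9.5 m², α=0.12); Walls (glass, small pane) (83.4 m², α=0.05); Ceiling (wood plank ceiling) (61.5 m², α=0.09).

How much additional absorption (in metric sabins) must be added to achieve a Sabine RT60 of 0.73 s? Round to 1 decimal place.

25.5 sabins

Equivalent absorption area: A₁ = 61.5*0.02 + 8.5*0.37 + 9.5*0.12 + 83.4*0.05 + 61.5*0.09 = 15.220 m².
For T = 0.73 s, need A₂ = 0.161·V/T = 0.161·184.44/0.73 = 40.678 sabins.
Shortfall: 40.678 − 15.220 = 25.5 sabins.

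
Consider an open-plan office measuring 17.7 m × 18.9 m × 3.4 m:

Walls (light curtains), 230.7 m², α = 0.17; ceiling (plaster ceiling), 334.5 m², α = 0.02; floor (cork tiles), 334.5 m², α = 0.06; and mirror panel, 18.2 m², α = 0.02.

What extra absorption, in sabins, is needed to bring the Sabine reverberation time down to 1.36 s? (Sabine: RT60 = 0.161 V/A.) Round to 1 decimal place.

A₁ = Σ Sᵢαᵢ = 230.7×0.17 + 334.5×0.02 + 334.5×0.06 + 18.2×0.02 = 66.343 sabins.
V = 1137.402 m³. Required absorption A₂ = 0.161 × 1137.402 / 1.36 = 134.648 sabins.
Additional absorption ΔA = 134.648 − 66.343 = 68.3 sabins.

68.3 sabins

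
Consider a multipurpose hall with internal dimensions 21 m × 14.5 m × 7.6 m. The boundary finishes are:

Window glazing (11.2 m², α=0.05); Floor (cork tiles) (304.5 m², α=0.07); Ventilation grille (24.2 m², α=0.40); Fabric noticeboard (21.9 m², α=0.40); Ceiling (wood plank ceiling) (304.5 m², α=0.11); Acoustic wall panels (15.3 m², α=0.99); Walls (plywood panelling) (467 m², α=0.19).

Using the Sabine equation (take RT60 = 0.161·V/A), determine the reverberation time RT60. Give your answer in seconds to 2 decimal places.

Equivalent absorption area: A = 11.2×0.05 + 304.5×0.07 + 24.2×0.40 + 21.9×0.40 + 304.5×0.11 + 15.3×0.99 + 467×0.19 = 177.687 m².
V = 21·14.5·7.6 = 2314.2 m³.
Sabine: RT60 = 0.161 × 2314.2 / 177.687 = 2.10 s.

2.10 seconds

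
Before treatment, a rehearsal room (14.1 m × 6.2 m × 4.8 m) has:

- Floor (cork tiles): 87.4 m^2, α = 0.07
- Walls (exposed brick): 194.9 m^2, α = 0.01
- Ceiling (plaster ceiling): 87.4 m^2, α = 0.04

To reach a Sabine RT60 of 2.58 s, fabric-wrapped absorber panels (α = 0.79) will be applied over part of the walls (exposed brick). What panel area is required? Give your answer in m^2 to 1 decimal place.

18.7

Summing Sᵢαᵢ: 6.118 + 1.949 + 3.496 → A₁ = 11.563 sabins.
Required A₂ = 0.161·419.616/2.58 = 26.185 sabins.
Absorption to add: 26.185 − 11.563 = 14.622 sabins.
Net gain per m^2: Δα = 0.79 − 0.01 = 0.78.
Panel area = 14.622 / 0.78 = 18.7 m^2.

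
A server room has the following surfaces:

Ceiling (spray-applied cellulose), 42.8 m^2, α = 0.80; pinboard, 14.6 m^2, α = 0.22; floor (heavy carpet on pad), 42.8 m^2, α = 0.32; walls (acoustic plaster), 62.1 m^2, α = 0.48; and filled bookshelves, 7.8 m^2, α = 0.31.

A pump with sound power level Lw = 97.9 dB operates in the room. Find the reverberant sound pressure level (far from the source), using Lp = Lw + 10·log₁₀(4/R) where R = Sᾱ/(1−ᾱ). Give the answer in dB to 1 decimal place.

81.8 dB

Σ(Sᵢαᵢ) = 42.8·0.80 + 14.6·0.22 + 42.8·0.32 + 62.1·0.48 + 7.8·0.31 = 83.374; total area S = 170.1 m^2.
ᾱ = 0.4901, so room constant R = A/(1−ᾱ) = 163.510 m^2.
Lp = 97.9 + 10·log₁₀(4/163.510) = 97.9 + (-16.11) = 81.8 dB.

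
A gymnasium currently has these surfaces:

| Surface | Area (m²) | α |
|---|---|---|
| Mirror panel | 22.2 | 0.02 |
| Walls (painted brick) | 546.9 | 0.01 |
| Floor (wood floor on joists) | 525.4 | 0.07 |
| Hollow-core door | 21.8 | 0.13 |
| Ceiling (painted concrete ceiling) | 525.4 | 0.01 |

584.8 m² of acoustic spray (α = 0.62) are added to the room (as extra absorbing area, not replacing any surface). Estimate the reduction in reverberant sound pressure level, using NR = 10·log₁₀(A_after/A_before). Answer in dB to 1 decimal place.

Total absorption A_before = 22.2*0.02 + 546.9*0.01 + 525.4*0.07 + 21.8*0.13 + 525.4*0.01
  = 0.444 + 5.469 + 36.778 + 2.834 + 5.254 = 50.779 m² sabins.
Treatment contributes 584.8·0.62 = 362.576 sabins.
A_after = 50.779 + 362.576 = 413.355 sabins.
NR = 10·log₁₀(413.355/50.779) = 9.1 dB.

9.1 dB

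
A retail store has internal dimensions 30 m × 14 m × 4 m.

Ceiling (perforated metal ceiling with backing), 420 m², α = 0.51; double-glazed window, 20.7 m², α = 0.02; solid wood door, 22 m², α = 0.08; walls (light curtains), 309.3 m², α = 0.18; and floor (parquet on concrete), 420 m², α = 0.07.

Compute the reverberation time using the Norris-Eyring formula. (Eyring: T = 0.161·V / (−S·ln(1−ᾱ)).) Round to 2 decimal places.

Total surface area S = 420 + 20.7 + 22 + 309.3 + 420 = 1192.0 m².
Σ(Sᵢαᵢ) = 420×0.51 + 20.7×0.02 + 22×0.08 + 309.3×0.18 + 420×0.07 = 301.448.
ᾱ = 301.448 / 1192.0 = 0.2529.
−S·ln(1−ᾱ) = −1192.0 × ln(1 − 0.2529) = 347.535.
V = 30 × 14 × 4 = 1680 m³.
RT60 = 0.161 × 1680 / 347.535 = 0.78 s.

0.78 seconds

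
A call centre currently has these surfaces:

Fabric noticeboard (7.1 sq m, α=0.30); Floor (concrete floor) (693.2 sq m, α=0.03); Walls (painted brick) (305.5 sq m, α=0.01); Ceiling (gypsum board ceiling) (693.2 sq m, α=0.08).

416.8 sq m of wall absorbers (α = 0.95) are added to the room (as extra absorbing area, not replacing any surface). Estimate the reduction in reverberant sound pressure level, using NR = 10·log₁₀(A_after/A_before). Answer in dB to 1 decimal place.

7.7 dB

Summing Sᵢαᵢ: 2.130 + 20.796 + 3.055 + 55.456 → A_before = 81.437 sabins.
Added absorption = 416.8 × 0.95 = 395.960 sabins.
New total A_after = 477.397 sabins.
NR = 10·log₁₀(477.397/81.437) = 7.7 dB.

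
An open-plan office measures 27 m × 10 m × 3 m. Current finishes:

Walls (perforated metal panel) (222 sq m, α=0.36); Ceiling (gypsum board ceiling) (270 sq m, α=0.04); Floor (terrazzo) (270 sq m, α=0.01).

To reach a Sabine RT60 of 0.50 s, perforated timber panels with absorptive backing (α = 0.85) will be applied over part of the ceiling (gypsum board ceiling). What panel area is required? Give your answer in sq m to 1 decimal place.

Total absorption A₁ = 222·0.36 + 270·0.04 + 270·0.01
  = 79.920 + 10.800 + 2.700 = 93.420 sq m sabins.
Required A₂ = 0.161·810/0.50 = 260.820 sabins.
Absorption to add: 260.820 − 93.420 = 167.400 sabins.
Net gain per sq m: Δα = 0.85 − 0.04 = 0.81.
Panel area = 167.400 / 0.81 = 206.7 sq m.

206.7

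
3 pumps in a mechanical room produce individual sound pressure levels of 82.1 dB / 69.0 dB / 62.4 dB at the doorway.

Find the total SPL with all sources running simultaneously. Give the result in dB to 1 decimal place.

Converting to relative power and adding: 10^(82.1/10) + 10^(69.0/10) + 10^(62.4/10) = 1.719e+08.
Combined level = 10 log₁₀(1.719e+08) = 82.4 dB.

82.4 dB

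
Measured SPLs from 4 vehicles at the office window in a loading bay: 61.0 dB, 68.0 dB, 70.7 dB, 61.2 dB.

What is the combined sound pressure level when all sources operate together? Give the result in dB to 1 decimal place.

Σ 10^(Lᵢ/10) = 2.064e+07.
Back to dB: 10·log₁₀ Σ = 73.1 dB.

73.1 dB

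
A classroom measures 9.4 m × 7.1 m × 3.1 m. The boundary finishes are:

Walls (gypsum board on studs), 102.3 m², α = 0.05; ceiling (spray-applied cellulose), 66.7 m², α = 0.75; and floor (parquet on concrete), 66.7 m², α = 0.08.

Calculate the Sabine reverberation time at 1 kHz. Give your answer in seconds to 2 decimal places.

0.55 sec

Summing Sᵢαᵢ: 5.115 + 50.025 + 5.336 → A = 60.476 sabins.
Volume V = 9.4 × 7.1 × 3.1 = 206.894 m³.
T = 0.161 V/A = 0.161·206.894/60.476 = 0.55 s.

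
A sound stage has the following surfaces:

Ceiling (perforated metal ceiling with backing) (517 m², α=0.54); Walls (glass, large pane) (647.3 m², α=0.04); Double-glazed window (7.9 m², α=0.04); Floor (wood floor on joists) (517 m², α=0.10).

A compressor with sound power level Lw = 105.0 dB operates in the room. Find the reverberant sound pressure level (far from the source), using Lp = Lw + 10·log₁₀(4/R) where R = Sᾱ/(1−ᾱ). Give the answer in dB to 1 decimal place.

84.5 dB

Σ(Sᵢαᵢ) = 517×0.54 + 647.3×0.04 + 7.9×0.04 + 517×0.10 = 357.088; total area S = 1689.2 m².
ᾱ = 0.2114, so room constant R = A/(1−ᾱ) = 452.813 m².
Lp = Lw + 10 log₁₀(4/R) = 105.0 -20.54 = 84.5 dB.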